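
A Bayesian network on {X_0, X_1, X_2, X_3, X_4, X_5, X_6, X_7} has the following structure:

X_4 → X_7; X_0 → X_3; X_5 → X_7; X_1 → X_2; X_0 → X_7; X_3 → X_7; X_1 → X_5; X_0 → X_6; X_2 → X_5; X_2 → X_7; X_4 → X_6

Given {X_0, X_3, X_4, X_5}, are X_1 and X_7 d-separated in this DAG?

Enumerating the 4 paths from X_1 to X_7 and testing each for blocking by {X_0, X_3, X_4, X_5}:
Path 1: X_1 → X_2 → X_5 → X_7
  X_5 is a chain here and X_5 is conditioned on, so the path is blocked at X_5.
Path 2: X_1 → X_2 → X_7
  X_2 is a chain and X_2 is not conditioned on — no node blocks this path, so it is active.
Path 3: X_1 → X_5 ← X_2 → X_7
  X_5 is a collider and X_5 is conditioned on, which opens it; X_2 is a fork and X_2 is not conditioned on — no node blocks this path, so it is active.
Path 4: X_1 → X_5 → X_7
  X_5 is a chain here and X_5 is conditioned on, so the path is blocked at X_5.
At least one path is unblocked, so d-separation fails.

No — X_1 and X_7 are not d-separated given {X_0, X_3, X_4, X_5}.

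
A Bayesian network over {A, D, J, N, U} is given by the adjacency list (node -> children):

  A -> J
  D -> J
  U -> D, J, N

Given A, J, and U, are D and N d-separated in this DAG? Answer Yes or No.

Yes

There are 2 undirected paths between D and N; checking each against the conditioning set {A, J, U}:
Path 1: D ← U → N
  U is a fork here and U is conditioned on, so the path is blocked at U.
Path 2: D → J ← U → N
  U is a fork here and U is conditioned on, so the path is blocked at U.
All paths are blocked; D ⊥ N | {A, J, U} holds.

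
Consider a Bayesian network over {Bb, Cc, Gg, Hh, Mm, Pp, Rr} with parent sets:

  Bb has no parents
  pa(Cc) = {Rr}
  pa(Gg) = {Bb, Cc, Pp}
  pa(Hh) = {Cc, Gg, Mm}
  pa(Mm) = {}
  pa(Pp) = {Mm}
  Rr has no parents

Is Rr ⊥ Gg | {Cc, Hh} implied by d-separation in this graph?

There are 3 undirected paths between Rr and Gg; checking each against the conditioning set {Cc, Hh}:
Path 1: Rr → Cc → Gg
  Cc is a chain here and Cc is conditioned on, so the path is blocked at Cc.
Path 2: Rr → Cc → Hh ← Gg
  Cc is a chain here and Cc is conditioned on, so the path is blocked at Cc.
Path 3: Rr → Cc → Hh ← Mm → Pp → Gg
  Cc is a chain here and Cc is conditioned on, so the path is blocked at Cc.
Every path is blocked, so Rr and Gg are d-separated given {Cc, Hh}.

Yes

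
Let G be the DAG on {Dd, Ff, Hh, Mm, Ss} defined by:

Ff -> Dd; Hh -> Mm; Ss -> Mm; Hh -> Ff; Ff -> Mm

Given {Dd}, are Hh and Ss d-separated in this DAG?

2 paths connect Hh and Ss; each must be blocked for d-separation to hold:
Path 1: Hh → Ff → Mm ← Ss
  Mm is a collider here and neither Mm nor any of its descendants is conditioned on, so the collider stays closed — the path is blocked at Mm.
Path 2: Hh → Mm ← Ss
  Mm is a collider here and neither Mm nor any of its descendants is conditioned on, so the collider stays closed — the path is blocked at Mm.
All paths are blocked; Hh ⊥ Ss | {Dd} holds.

Yes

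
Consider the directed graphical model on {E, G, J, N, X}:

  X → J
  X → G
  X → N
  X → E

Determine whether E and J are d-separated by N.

There is one path between E and J:
  1. E ← X → J — X:fork[open] ⇒ active
At least one path is unblocked, so d-separation fails.

No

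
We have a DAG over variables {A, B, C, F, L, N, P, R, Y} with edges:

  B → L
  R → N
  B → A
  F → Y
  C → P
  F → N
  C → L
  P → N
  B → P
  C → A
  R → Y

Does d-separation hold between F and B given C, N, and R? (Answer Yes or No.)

No

6 paths connect F and B; each must be blocked for d-separation to hold:
Path 1: F → Y ← R → N ← P ← B
  Y is a collider here and neither Y nor any of its descendants is conditioned on, so the collider stays closed — the path is blocked at Y.
Path 2: F → Y ← R → N ← P ← C → A ← B
  Y is a collider here and neither Y nor any of its descendants is conditioned on, so the collider stays closed — the path is blocked at Y.
Path 3: F → Y ← R → N ← P ← C → L ← B
  Y is a collider here and neither Y nor any of its descendants is conditioned on, so the collider stays closed — the path is blocked at Y.
Path 4: F → N ← P ← B
  N is a collider and N is conditioned on, which opens it; P is a chain and P is not conditioned on — no node blocks this path, so it is active.
Path 5: F → N ← P ← C → A ← B
  C is a fork here and C is conditioned on, so the path is blocked at C.
Path 6: F → N ← P ← C → L ← B
  C is a fork here and C is conditioned on, so the path is blocked at C.
Because an active path exists, F and B are not d-separated.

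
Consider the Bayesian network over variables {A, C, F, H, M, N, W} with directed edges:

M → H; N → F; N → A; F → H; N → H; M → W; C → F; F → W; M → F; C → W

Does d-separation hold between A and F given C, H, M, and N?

Enumerating the 5 paths from A to F and testing each for blocking by {C, H, M, N}:
Path 1: A ← N → H ← F
  N is a fork here and N is conditioned on, so the path is blocked at N.
Path 2: A ← N → H ← M → W ← C → F
  N is a fork here and N is conditioned on, so the path is blocked at N.
Path 3: A ← N → H ← M → W ← F
  N is a fork here and N is conditioned on, so the path is blocked at N.
Path 4: A ← N → H ← M → F
  N is a fork here and N is conditioned on, so the path is blocked at N.
Path 5: A ← N → F
  N is a fork here and N is conditioned on, so the path is blocked at N.
Every path is blocked, so A and F are d-separated given {C, H, M, N}.

Yes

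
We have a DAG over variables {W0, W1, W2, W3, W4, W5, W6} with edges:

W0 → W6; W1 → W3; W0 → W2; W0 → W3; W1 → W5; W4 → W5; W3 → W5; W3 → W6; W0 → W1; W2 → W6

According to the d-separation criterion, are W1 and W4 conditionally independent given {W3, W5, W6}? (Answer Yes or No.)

No — W1 and W4 are not d-separated given {W3, W5, W6}.

5 paths connect W1 and W4; each must be blocked for d-separation to hold:
Path 1: W1 ← W0 → W2 → W6 ← W3 → W5 ← W4
  W3 is a fork here and W3 is conditioned on, so the path is blocked at W3.
Path 2: W1 ← W0 → W6 ← W3 → W5 ← W4
  W3 is a fork here and W3 is conditioned on, so the path is blocked at W3.
Path 3: W1 ← W0 → W3 → W5 ← W4
  W3 is a chain here and W3 is conditioned on, so the path is blocked at W3.
Path 4: W1 → W5 ← W4
  W5 is a collider and W5 is conditioned on, which opens it — no node blocks this path, so it is active.
Path 5: W1 → W3 → W5 ← W4
  W3 is a chain here and W3 is conditioned on, so the path is blocked at W3.
Because an active path exists, W1 and W4 are not d-separated.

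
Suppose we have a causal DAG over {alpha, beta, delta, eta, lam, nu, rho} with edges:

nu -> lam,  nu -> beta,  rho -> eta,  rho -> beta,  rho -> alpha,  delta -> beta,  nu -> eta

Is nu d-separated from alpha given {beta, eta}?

No

Enumerating the 2 paths from nu to alpha and testing each for blocking by {beta, eta}:
Path 1: nu → eta ← rho → alpha
  eta is a collider and eta is conditioned on, which opens it; rho is a fork and rho is not conditioned on — no node blocks this path, so it is active.
Path 2: nu → beta ← rho → alpha
  beta is a collider and beta is conditioned on, which opens it; rho is a fork and rho is not conditioned on — no node blocks this path, so it is active.
At least one path is unblocked, so d-separation fails.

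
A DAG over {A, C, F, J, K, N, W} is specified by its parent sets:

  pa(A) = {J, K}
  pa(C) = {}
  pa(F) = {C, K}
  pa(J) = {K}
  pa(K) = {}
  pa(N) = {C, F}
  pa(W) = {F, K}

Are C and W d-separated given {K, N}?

4 paths connect C and W; each must be blocked for d-separation to hold:
Path 1: C → F → W
  F is a chain and F is not conditioned on — no node blocks this path, so it is active.
Path 2: C → F ← K → W
  K is a fork here and K is conditioned on, so the path is blocked at K.
Path 3: C → N ← F → W
  N is a collider and N is conditioned on, which opens it; F is a fork and F is not conditioned on — no node blocks this path, so it is active.
Path 4: C → N ← F ← K → W
  K is a fork here and K is conditioned on, so the path is blocked at K.
At least one path is unblocked, so d-separation fails.

No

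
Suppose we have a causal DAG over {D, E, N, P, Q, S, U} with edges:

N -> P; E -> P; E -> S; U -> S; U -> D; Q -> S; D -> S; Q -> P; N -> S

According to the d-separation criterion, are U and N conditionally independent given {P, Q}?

Yes

6 paths connect U and N; each must be blocked for d-separation to hold:
Path 1: U → D → S ← Q → P ← N
  S is a collider here and neither S nor any of its descendants is conditioned on, so the collider stays closed — the path is blocked at S.
Path 2: U → D → S ← E → P ← N
  S is a collider here and neither S nor any of its descendants is conditioned on, so the collider stays closed — the path is blocked at S.
Path 3: U → D → S ← N
  S is a collider here and neither S nor any of its descendants is conditioned on, so the collider stays closed — the path is blocked at S.
Path 4: U → S ← Q → P ← N
  S is a collider here and neither S nor any of its descendants is conditioned on, so the collider stays closed — the path is blocked at S.
Path 5: U → S ← E → P ← N
  S is a collider here and neither S nor any of its descendants is conditioned on, so the collider stays closed — the path is blocked at S.
Path 6: U → S ← N
  S is a collider here and neither S nor any of its descendants is conditioned on, so the collider stays closed — the path is blocked at S.
Since every path is blocked, d-separation holds.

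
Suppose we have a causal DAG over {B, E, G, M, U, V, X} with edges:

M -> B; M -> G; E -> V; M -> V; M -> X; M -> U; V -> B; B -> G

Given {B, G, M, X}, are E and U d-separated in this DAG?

We examine all 3 paths between E and U:
Path 1: E → V ← M → U
  M is a fork here and M is conditioned on, so the path is blocked at M.
Path 2: E → V → B ← M → U
  M is a fork here and M is conditioned on, so the path is blocked at M.
Path 3: E → V → B → G ← M → U
  B is a chain here and B is conditioned on, so the path is blocked at B.
Since every path is blocked, d-separation holds.

Yes — E and U are d-separated given {B, G, M, X}.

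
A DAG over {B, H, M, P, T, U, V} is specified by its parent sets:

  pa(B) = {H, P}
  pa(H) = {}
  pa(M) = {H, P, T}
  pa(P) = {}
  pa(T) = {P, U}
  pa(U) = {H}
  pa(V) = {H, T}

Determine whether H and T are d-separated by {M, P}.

No

6 paths connect H and T; each must be blocked for d-separation to hold:
Path 1: H → V ← T
  V is a collider here and neither V nor any of its descendants is conditioned on, so the collider stays closed — the path is blocked at V.
Path 2: H → U → T
  U is a chain and U is not conditioned on — no node blocks this path, so it is active.
Path 3: H → M ← P → T
  P is a fork here and P is conditioned on, so the path is blocked at P.
Path 4: H → M ← T
  M is a collider and M is conditioned on, which opens it — no node blocks this path, so it is active.
Path 5: H → B ← P → T
  B is a collider here and neither B nor any of its descendants is conditioned on, so the collider stays closed — the path is blocked at B.
Path 6: H → B ← P → M ← T
  B is a collider here and neither B nor any of its descendants is conditioned on, so the collider stays closed — the path is blocked at B.
Because an active path exists, H and T are not d-separated.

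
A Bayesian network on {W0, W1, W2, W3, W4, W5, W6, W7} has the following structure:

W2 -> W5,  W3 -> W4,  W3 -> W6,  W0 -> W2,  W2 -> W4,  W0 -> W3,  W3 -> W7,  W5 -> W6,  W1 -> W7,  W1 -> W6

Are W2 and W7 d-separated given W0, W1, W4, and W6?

There are 6 undirected paths between W2 and W7; checking each against the conditioning set {W0, W1, W4, W6}:
Path 1: W2 → W5 → W6 ← W3 → W7
  W5 is a chain and W5 is not conditioned on; W6 is a collider and W6 is conditioned on, which opens it; W3 is a fork and W3 is not conditioned on — no node blocks this path, so it is active.
Path 2: W2 → W5 → W6 ← W1 → W7
  W1 is a fork here and W1 is conditioned on, so the path is blocked at W1.
Path 3: W2 ← W0 → W3 → W6 ← W1 → W7
  W0 is a fork here and W0 is conditioned on, so the path is blocked at W0.
Path 4: W2 ← W0 → W3 → W7
  W0 is a fork here and W0 is conditioned on, so the path is blocked at W0.
Path 5: W2 → W4 ← W3 → W6 ← W1 → W7
  W1 is a fork here and W1 is conditioned on, so the path is blocked at W1.
Path 6: W2 → W4 ← W3 → W7
  W4 is a collider and W4 is conditioned on, which opens it; W3 is a fork and W3 is not conditioned on — no node blocks this path, so it is active.
Since the path W2 → W5 → W6 ← W3 → W7 is active, W2 and W7 are not d-separated given {W0, W1, W4, W6}.

No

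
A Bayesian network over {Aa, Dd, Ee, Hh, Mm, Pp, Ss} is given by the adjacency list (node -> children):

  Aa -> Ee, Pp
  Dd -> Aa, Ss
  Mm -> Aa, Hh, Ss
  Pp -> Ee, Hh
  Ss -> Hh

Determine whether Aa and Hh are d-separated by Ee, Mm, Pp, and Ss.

Yes — Aa and Hh are d-separated given {Ee, Mm, Pp, Ss}.

There are 6 undirected paths between Aa and Hh; checking each against the conditioning set {Ee, Mm, Pp, Ss}:
Path 1: Aa ← Dd → Ss ← Mm → Hh
  Mm is a fork here and Mm is conditioned on, so the path is blocked at Mm.
Path 2: Aa ← Dd → Ss → Hh
  Ss is a chain here and Ss is conditioned on, so the path is blocked at Ss.
Path 3: Aa ← Mm → Hh
  Mm is a fork here and Mm is conditioned on, so the path is blocked at Mm.
Path 4: Aa ← Mm → Ss → Hh
  Mm is a fork here and Mm is conditioned on, so the path is blocked at Mm.
Path 5: Aa → Ee ← Pp → Hh
  Pp is a fork here and Pp is conditioned on, so the path is blocked at Pp.
Path 6: Aa → Pp → Hh
  Pp is a chain here and Pp is conditioned on, so the path is blocked at Pp.
Every path is blocked, so Aa and Hh are d-separated given {Ee, Mm, Pp, Ss}.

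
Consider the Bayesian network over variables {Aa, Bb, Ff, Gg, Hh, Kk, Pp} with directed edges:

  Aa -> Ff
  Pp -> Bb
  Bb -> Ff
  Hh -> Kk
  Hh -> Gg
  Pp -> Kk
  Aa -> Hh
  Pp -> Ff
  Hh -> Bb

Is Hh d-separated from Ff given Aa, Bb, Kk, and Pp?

5 paths connect Hh and Ff; each must be blocked for d-separation to hold:
Path 1: Hh → Bb ← Pp → Ff
  Pp is a fork here and Pp is conditioned on, so the path is blocked at Pp.
Path 2: Hh → Bb → Ff
  Bb is a chain here and Bb is conditioned on, so the path is blocked at Bb.
Path 3: Hh ← Aa → Ff
  Aa is a fork here and Aa is conditioned on, so the path is blocked at Aa.
Path 4: Hh → Kk ← Pp → Bb → Ff
  Pp is a fork here and Pp is conditioned on, so the path is blocked at Pp.
Path 5: Hh → Kk ← Pp → Ff
  Pp is a fork here and Pp is conditioned on, so the path is blocked at Pp.
Every path is blocked, so Hh and Ff are d-separated given {Aa, Bb, Kk, Pp}.

Yes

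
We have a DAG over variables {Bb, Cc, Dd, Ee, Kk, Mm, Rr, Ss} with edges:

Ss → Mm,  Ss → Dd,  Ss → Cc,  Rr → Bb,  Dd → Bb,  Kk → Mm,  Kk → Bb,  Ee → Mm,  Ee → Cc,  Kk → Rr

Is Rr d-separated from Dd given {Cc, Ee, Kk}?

We examine all 6 paths between Rr and Dd:
Path 1: Rr → Bb ← Kk → Mm ← Ss → Dd
  Bb is a collider here and neither Bb nor any of its descendants is conditioned on, so the collider stays closed — the path is blocked at Bb.
Path 2: Rr → Bb ← Kk → Mm ← Ee → Cc ← Ss → Dd
  Bb is a collider here and neither Bb nor any of its descendants is conditioned on, so the collider stays closed — the path is blocked at Bb.
Path 3: Rr → Bb ← Dd
  Bb is a collider here and neither Bb nor any of its descendants is conditioned on, so the collider stays closed — the path is blocked at Bb.
Path 4: Rr ← Kk → Bb ← Dd
  Kk is a fork here and Kk is conditioned on, so the path is blocked at Kk.
Path 5: Rr ← Kk → Mm ← Ss → Dd
  Kk is a fork here and Kk is conditioned on, so the path is blocked at Kk.
Path 6: Rr ← Kk → Mm ← Ee → Cc ← Ss → Dd
  Kk is a fork here and Kk is conditioned on, so the path is blocked at Kk.
Every path is blocked, so Rr and Dd are d-separated given {Cc, Ee, Kk}.

Yes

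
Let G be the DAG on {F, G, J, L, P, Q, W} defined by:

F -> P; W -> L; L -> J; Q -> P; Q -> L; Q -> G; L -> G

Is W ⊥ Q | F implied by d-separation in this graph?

Enumerating the 2 paths from W to Q and testing each for blocking by {F}:
Path 1: W → L → G ← Q
  G is a collider here and neither G nor any of its descendants is conditioned on, so the collider stays closed — the path is blocked at G.
Path 2: W → L ← Q
  L is a collider here and neither L nor any of its descendants is conditioned on, so the collider stays closed — the path is blocked at L.
Since every path is blocked, d-separation holds.

Yes — W and Q are d-separated given {F}.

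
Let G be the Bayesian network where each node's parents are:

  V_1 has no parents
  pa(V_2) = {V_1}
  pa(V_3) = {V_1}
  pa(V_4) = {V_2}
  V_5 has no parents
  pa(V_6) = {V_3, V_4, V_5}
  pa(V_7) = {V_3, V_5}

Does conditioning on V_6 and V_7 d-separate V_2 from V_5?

No

Enumerating the 4 paths from V_2 to V_5 and testing each for blocking by {V_6, V_7}:
  1. V_2 ← V_1 → V_3 → V_6 ← V_5 — V_1:fork[open]; V_3:chain[open]; V_6:collider[open] ⇒ active
  2. V_2 ← V_1 → V_3 → V_7 ← V_5 — V_1:fork[open]; V_3:chain[open]; V_7:collider[open] ⇒ active
  3. V_2 → V_4 → V_6 ← V_3 → V_7 ← V_5 — V_4:chain[open]; V_6:collider[open]; V_3:fork[open]; V_7:collider[open] ⇒ active
  4. V_2 → V_4 → V_6 ← V_5 — V_4:chain[open]; V_6:collider[open] ⇒ active
Since the path V_2 ← V_1 → V_3 → V_6 ← V_5 is active, V_2 and V_5 are not d-separated given {V_6, V_7}.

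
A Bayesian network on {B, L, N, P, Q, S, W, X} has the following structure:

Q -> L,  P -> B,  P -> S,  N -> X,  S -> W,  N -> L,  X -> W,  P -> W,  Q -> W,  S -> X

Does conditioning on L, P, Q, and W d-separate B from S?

Enumerating the 4 paths from B to S and testing each for blocking by {L, P, Q, W}:
Path 1: B ← P → W ← Q → L ← N → X ← S
  P is a fork here and P is conditioned on, so the path is blocked at P.
Path 2: B ← P → W ← X ← S
  P is a fork here and P is conditioned on, so the path is blocked at P.
Path 3: B ← P → W ← S
  P is a fork here and P is conditioned on, so the path is blocked at P.
Path 4: B ← P → S
  P is a fork here and P is conditioned on, so the path is blocked at P.
Every path is blocked, so B and S are d-separated given {L, P, Q, W}.

Yes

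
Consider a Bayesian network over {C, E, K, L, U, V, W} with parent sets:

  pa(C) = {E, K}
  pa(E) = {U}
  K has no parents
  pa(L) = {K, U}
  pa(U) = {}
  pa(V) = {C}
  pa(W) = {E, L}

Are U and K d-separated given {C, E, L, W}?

No

There are 4 undirected paths between U and K; checking each against the conditioning set {C, E, L, W}:
Path 1: U → L → W ← E → C ← K
  L is a chain here and L is conditioned on, so the path is blocked at L.
Path 2: U → L ← K
  L is a collider and L is conditioned on, which opens it — no node blocks this path, so it is active.
Path 3: U → E → W ← L ← K
  E is a chain here and E is conditioned on, so the path is blocked at E.
Path 4: U → E → C ← K
  E is a chain here and E is conditioned on, so the path is blocked at E.
At least one path is unblocked, so d-separation fails.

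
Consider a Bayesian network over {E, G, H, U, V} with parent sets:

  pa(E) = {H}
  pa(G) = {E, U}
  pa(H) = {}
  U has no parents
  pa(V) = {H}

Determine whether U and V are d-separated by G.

No

The only undirected path from U to V is:
Path 1: U → G ← E ← H → V
  G is a collider and G is conditioned on, which opens it; E is a chain and E is not conditioned on; H is a fork and H is not conditioned on — no node blocks this path, so it is active.
Because an active path exists, U and V are not d-separated.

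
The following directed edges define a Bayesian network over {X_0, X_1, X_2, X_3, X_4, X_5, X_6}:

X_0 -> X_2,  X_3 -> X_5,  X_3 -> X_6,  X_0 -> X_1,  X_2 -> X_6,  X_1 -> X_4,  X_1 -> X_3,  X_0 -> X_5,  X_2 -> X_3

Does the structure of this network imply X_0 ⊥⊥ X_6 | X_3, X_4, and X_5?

We examine all 6 paths between X_0 and X_6:
Path 1: X_0 → X_1 → X_3 → X_6
  X_3 is a chain here and X_3 is conditioned on, so the path is blocked at X_3.
Path 2: X_0 → X_1 → X_3 ← X_2 → X_6
  X_1 is a chain and X_1 is not conditioned on; X_3 is a collider and X_3 is conditioned on, which opens it; X_2 is a fork and X_2 is not conditioned on — no node blocks this path, so it is active.
Path 3: X_0 → X_5 ← X_3 → X_6
  X_3 is a fork here and X_3 is conditioned on, so the path is blocked at X_3.
Path 4: X_0 → X_5 ← X_3 ← X_2 → X_6
  X_3 is a chain here and X_3 is conditioned on, so the path is blocked at X_3.
Path 5: X_0 → X_2 → X_6
  X_2 is a chain and X_2 is not conditioned on — no node blocks this path, so it is active.
Path 6: X_0 → X_2 → X_3 → X_6
  X_3 is a chain here and X_3 is conditioned on, so the path is blocked at X_3.
Because an active path exists, X_0 and X_6 are not d-separated.

No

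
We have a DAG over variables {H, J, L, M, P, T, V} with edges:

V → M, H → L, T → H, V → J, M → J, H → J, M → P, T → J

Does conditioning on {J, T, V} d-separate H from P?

No

Enumerating the 4 paths from H to P and testing each for blocking by {J, T, V}:
Path 1: H → J ← V → M → P
  V is a fork here and V is conditioned on, so the path is blocked at V.
Path 2: H → J ← M → P
  J is a collider and J is conditioned on, which opens it; M is a fork and M is not conditioned on — no node blocks this path, so it is active.
Path 3: H ← T → J ← V → M → P
  T is a fork here and T is conditioned on, so the path is blocked at T.
Path 4: H ← T → J ← M → P
  T is a fork here and T is conditioned on, so the path is blocked at T.
Since the path H → J ← M → P is active, H and P are not d-separated given {J, T, V}.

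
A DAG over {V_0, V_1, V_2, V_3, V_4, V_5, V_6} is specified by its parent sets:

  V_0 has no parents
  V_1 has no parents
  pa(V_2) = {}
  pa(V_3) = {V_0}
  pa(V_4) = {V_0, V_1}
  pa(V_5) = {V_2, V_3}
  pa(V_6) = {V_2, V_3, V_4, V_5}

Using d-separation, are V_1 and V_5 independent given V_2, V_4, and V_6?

6 paths connect V_1 and V_5; each must be blocked for d-separation to hold:
  1. V_1 → V_4 → V_6 ← V_3 → V_5 — V_4:chain[blocks]; V_6:collider[open]; V_3:fork[open] ⇒ blocked
  2. V_1 → V_4 → V_6 ← V_2 → V_5 — V_4:chain[blocks]; V_6:collider[open]; V_2:fork[blocks] ⇒ blocked
  3. V_1 → V_4 → V_6 ← V_5 — V_4:chain[blocks]; V_6:collider[open] ⇒ blocked
  4. V_1 → V_4 ← V_0 → V_3 → V_6 ← V_2 → V_5 — V_4:collider[open]; V_0:fork[open]; V_3:chain[open]; V_6:collider[open]; V_2:fork[blocks] ⇒ blocked
  5. V_1 → V_4 ← V_0 → V_3 → V_6 ← V_5 — V_4:collider[open]; V_0:fork[open]; V_3:chain[open]; V_6:collider[open] ⇒ active
  6. V_1 → V_4 ← V_0 → V_3 → V_5 — V_4:collider[open]; V_0:fork[open]; V_3:chain[open] ⇒ active
Because an active path exists, V_1 and V_5 are not d-separated.

No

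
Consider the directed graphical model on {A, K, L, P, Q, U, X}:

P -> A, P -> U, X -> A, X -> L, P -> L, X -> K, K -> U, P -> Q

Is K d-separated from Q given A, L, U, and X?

There are 3 undirected paths between K and Q; checking each against the conditioning set {A, L, U, X}:
Path 1: K → U ← P → Q
  U is a collider and U is conditioned on, which opens it; P is a fork and P is not conditioned on — no node blocks this path, so it is active.
Path 2: K ← X → A ← P → Q
  X is a fork here and X is conditioned on, so the path is blocked at X.
Path 3: K ← X → L ← P → Q
  X is a fork here and X is conditioned on, so the path is blocked at X.
Because an active path exists, K and Q are not d-separated.

No — K and Q are not d-separated given {A, L, U, X}.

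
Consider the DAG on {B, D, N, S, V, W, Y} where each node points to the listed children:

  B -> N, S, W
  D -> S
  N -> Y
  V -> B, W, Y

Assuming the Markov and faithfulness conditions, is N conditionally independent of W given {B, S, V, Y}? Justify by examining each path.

There are 4 undirected paths between N and W; checking each against the conditioning set {B, S, V, Y}:
Path 1: N → Y ← V → B → W
  V is a fork here and V is conditioned on, so the path is blocked at V.
Path 2: N → Y ← V → W
  V is a fork here and V is conditioned on, so the path is blocked at V.
Path 3: N ← B ← V → W
  B is a chain here and B is conditioned on, so the path is blocked at B.
Path 4: N ← B → W
  B is a fork here and B is conditioned on, so the path is blocked at B.
All paths are blocked; N ⊥ W | {B, S, V, Y} holds.

Yes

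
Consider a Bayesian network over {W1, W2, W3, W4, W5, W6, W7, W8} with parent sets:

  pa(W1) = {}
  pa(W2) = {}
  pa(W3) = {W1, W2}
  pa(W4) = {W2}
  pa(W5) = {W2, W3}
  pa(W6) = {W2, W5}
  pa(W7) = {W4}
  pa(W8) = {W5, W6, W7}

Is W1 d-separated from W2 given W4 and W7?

Yes

Enumerating the 6 paths from W1 to W2 and testing each for blocking by {W4, W7}:
Path 1: W1 → W3 → W5 → W8 ← W7 ← W4 ← W2
  W8 is a collider here and neither W8 nor any of its descendants is conditioned on, so the collider stays closed — the path is blocked at W8.
Path 2: W1 → W3 → W5 → W8 ← W6 ← W2
  W8 is a collider here and neither W8 nor any of its descendants is conditioned on, so the collider stays closed — the path is blocked at W8.
Path 3: W1 → W3 → W5 ← W2
  W5 is a collider here and neither W5 nor any of its descendants is conditioned on, so the collider stays closed — the path is blocked at W5.
Path 4: W1 → W3 → W5 → W6 → W8 ← W7 ← W4 ← W2
  W8 is a collider here and neither W8 nor any of its descendants is conditioned on, so the collider stays closed — the path is blocked at W8.
Path 5: W1 → W3 → W5 → W6 ← W2
  W6 is a collider here and neither W6 nor any of its descendants is conditioned on, so the collider stays closed — the path is blocked at W6.
Path 6: W1 → W3 ← W2
  W3 is a collider here and neither W3 nor any of its descendants is conditioned on, so the collider stays closed — the path is blocked at W3.
All paths are blocked; W1 ⊥ W2 | {W4, W7} holds.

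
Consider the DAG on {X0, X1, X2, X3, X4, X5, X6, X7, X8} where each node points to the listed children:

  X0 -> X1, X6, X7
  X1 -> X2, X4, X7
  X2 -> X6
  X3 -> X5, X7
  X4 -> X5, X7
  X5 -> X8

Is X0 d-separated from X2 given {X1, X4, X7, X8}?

Enumerating the 5 paths from X0 to X2 and testing each for blocking by {X1, X4, X7, X8}:
Path 1: X0 → X7 ← X1 → X2
  X1 is a fork here and X1 is conditioned on, so the path is blocked at X1.
Path 2: X0 → X7 ← X3 → X5 ← X4 ← X1 → X2
  X4 is a chain here and X4 is conditioned on, so the path is blocked at X4.
Path 3: X0 → X7 ← X4 ← X1 → X2
  X4 is a chain here and X4 is conditioned on, so the path is blocked at X4.
Path 4: X0 → X1 → X2
  X1 is a chain here and X1 is conditioned on, so the path is blocked at X1.
Path 5: X0 → X6 ← X2
  X6 is a collider here and neither X6 nor any of its descendants is conditioned on, so the collider stays closed — the path is blocked at X6.
Every path is blocked, so X0 and X2 are d-separated given {X1, X4, X7, X8}.

Yes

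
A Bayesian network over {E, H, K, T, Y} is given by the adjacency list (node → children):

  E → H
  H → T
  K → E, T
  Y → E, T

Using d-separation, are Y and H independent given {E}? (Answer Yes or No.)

There are 4 undirected paths between Y and H; checking each against the conditioning set {E}:
  1. Y → T ← H — T:collider[blocks] ⇒ blocked
  2. Y → T ← K → E → H — T:collider[blocks]; K:fork[open]; E:chain[blocks] ⇒ blocked
  3. Y → E → H — E:chain[blocks] ⇒ blocked
  4. Y → E ← K → T ← H — E:collider[open]; K:fork[open]; T:collider[blocks] ⇒ blocked
Every path is blocked, so Y and H are d-separated given {E}.

Yes — Y and H are d-separated given {E}.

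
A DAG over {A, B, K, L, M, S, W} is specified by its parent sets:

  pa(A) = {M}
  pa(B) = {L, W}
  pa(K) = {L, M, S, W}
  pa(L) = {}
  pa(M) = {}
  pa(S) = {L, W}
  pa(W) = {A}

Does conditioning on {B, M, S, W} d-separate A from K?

Yes

6 paths connect A and K; each must be blocked for d-separation to hold:
  1. A → W → S ← L → K — W:chain[blocks]; S:collider[open]; L:fork[open] ⇒ blocked
  2. A → W → S → K — W:chain[blocks]; S:chain[blocks] ⇒ blocked
  3. A → W → B ← L → S → K — W:chain[blocks]; B:collider[open]; L:fork[open]; S:chain[blocks] ⇒ blocked
  4. A → W → B ← L → K — W:chain[blocks]; B:collider[open]; L:fork[open] ⇒ blocked
  5. A → W → K — W:chain[blocks] ⇒ blocked
  6. A ← M → K — M:fork[blocks] ⇒ blocked
All paths are blocked; A ⊥ K | {B, M, S, W} holds.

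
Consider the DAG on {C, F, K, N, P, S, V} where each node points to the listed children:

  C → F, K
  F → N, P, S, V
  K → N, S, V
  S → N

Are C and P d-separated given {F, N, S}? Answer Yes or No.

6 paths connect C and P; each must be blocked for d-separation to hold:
Path 1: C → K → S → N ← F → P
  S is a chain here and S is conditioned on, so the path is blocked at S.
Path 2: C → K → S ← F → P
  F is a fork here and F is conditioned on, so the path is blocked at F.
Path 3: C → K → N ← S ← F → P
  S is a chain here and S is conditioned on, so the path is blocked at S.
Path 4: C → K → N ← F → P
  F is a fork here and F is conditioned on, so the path is blocked at F.
Path 5: C → K → V ← F → P
  V is a collider here and neither V nor any of its descendants is conditioned on, so the collider stays closed — the path is blocked at V.
Path 6: C → F → P
  F is a chain here and F is conditioned on, so the path is blocked at F.
Every path is blocked, so C and P are d-separated given {F, N, S}.

Yes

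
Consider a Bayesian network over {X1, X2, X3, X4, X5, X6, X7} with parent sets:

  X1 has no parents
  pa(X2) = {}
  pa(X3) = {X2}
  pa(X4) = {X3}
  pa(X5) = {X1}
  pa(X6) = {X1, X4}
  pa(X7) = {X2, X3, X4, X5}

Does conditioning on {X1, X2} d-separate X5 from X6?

We examine all 4 paths between X5 and X6:
Path 1: X5 → X7 ← X3 → X4 → X6
  X7 is a collider here and neither X7 nor any of its descendants is conditioned on, so the collider stays closed — the path is blocked at X7.
Path 2: X5 → X7 ← X4 → X6
  X7 is a collider here and neither X7 nor any of its descendants is conditioned on, so the collider stays closed — the path is blocked at X7.
Path 3: X5 → X7 ← X2 → X3 → X4 → X6
  X7 is a collider here and neither X7 nor any of its descendants is conditioned on, so the collider stays closed — the path is blocked at X7.
Path 4: X5 ← X1 → X6
  X1 is a fork here and X1 is conditioned on, so the path is blocked at X1.
Since every path is blocked, d-separation holds.

Yes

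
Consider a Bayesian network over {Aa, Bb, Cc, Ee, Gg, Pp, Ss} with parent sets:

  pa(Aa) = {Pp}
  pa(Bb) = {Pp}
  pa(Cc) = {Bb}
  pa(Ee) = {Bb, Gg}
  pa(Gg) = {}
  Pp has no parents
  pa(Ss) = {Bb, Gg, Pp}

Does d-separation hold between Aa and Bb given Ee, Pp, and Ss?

Yes

Enumerating the 3 paths from Aa to Bb and testing each for blocking by {Ee, Pp, Ss}:
Path 1: Aa ← Pp → Bb
  Pp is a fork here and Pp is conditioned on, so the path is blocked at Pp.
Path 2: Aa ← Pp → Ss ← Bb
  Pp is a fork here and Pp is conditioned on, so the path is blocked at Pp.
Path 3: Aa ← Pp → Ss ← Gg → Ee ← Bb
  Pp is a fork here and Pp is conditioned on, so the path is blocked at Pp.
Every path is blocked, so Aa and Bb are d-separated given {Ee, Pp, Ss}.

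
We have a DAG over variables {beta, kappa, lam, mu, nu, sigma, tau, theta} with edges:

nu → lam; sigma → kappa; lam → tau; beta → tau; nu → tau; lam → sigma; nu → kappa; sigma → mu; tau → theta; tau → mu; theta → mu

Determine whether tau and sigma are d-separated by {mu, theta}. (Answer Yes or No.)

No

There are 6 undirected paths between tau and sigma; checking each against the conditioning set {mu, theta}:
Path 1: tau → mu ← sigma
  mu is a collider and mu is conditioned on, which opens it — no node blocks this path, so it is active.
Path 2: tau ← lam ← nu → kappa ← sigma
  kappa is a collider here and neither kappa nor any of its descendants is conditioned on, so the collider stays closed — the path is blocked at kappa.
Path 3: tau ← lam → sigma
  lam is a fork and lam is not conditioned on — no node blocks this path, so it is active.
Path 4: tau ← nu → lam → sigma
  nu is a fork and nu is not conditioned on; lam is a chain and lam is not conditioned on — no node blocks this path, so it is active.
Path 5: tau ← nu → kappa ← sigma
  kappa is a collider here and neither kappa nor any of its descendants is conditioned on, so the collider stays closed — the path is blocked at kappa.
Path 6: tau → theta → mu ← sigma
  theta is a chain here and theta is conditioned on, so the path is blocked at theta.
At least one path is unblocked, so d-separation fails.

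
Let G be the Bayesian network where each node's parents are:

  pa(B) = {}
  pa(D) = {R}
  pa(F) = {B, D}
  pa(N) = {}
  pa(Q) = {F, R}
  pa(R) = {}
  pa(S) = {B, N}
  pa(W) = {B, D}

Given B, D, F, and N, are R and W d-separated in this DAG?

Yes

4 paths connect R and W; each must be blocked for d-separation to hold:
  1. R → D → W — D:chain[blocks] ⇒ blocked
  2. R → D → F ← B → W — D:chain[blocks]; F:collider[open]; B:fork[blocks] ⇒ blocked
  3. R → Q ← F ← D → W — Q:collider[blocks]; F:chain[blocks]; D:fork[blocks] ⇒ blocked
  4. R → Q ← F ← B → W — Q:collider[blocks]; F:chain[blocks]; B:fork[blocks] ⇒ blocked
Since every path is blocked, d-separation holds.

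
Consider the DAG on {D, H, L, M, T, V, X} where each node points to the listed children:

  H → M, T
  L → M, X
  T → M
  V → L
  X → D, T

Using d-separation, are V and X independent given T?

There are 3 undirected paths between V and X; checking each against the conditioning set {T}:
  1. V → L → X — L:chain[open] ⇒ active
  2. V → L → M ← T ← X — L:chain[open]; M:collider[blocks]; T:chain[blocks] ⇒ blocked
  3. V → L → M ← H → T ← X — L:chain[open]; M:collider[blocks]; H:fork[open]; T:collider[open] ⇒ blocked
Since the path V → L → X is active, V and X are not d-separated given {T}.

No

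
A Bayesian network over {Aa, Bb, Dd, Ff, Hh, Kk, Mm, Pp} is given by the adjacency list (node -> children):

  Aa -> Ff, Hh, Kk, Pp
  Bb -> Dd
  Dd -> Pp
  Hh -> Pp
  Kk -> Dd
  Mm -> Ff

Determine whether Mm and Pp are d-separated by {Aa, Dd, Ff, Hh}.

Yes — Mm and Pp are d-separated given {Aa, Dd, Ff, Hh}.

3 paths connect Mm and Pp; each must be blocked for d-separation to hold:
Path 1: Mm → Ff ← Aa → Kk → Dd → Pp
  Aa is a fork here and Aa is conditioned on, so the path is blocked at Aa.
Path 2: Mm → Ff ← Aa → Hh → Pp
  Aa is a fork here and Aa is conditioned on, so the path is blocked at Aa.
Path 3: Mm → Ff ← Aa → Pp
  Aa is a fork here and Aa is conditioned on, so the path is blocked at Aa.
Since every path is blocked, d-separation holds.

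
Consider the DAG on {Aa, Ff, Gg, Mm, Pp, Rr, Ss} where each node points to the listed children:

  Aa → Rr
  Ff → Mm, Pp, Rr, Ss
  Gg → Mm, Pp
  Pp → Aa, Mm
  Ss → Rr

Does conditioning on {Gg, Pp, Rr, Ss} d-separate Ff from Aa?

No — Ff and Aa are not d-separated given {Gg, Pp, Rr, Ss}.

We examine all 5 paths between Ff and Aa:
Path 1: Ff → Rr ← Aa
  Rr is a collider and Rr is conditioned on, which opens it — no node blocks this path, so it is active.
Path 2: Ff → Mm ← Gg → Pp → Aa
  Mm is a collider here and neither Mm nor any of its descendants is conditioned on, so the collider stays closed — the path is blocked at Mm.
Path 3: Ff → Mm ← Pp → Aa
  Mm is a collider here and neither Mm nor any of its descendants is conditioned on, so the collider stays closed — the path is blocked at Mm.
Path 4: Ff → Pp → Aa
  Pp is a chain here and Pp is conditioned on, so the path is blocked at Pp.
Path 5: Ff → Ss → Rr ← Aa
  Ss is a chain here and Ss is conditioned on, so the path is blocked at Ss.
Since the path Ff → Rr ← Aa is active, Ff and Aa are not d-separated given {Gg, Pp, Rr, Ss}.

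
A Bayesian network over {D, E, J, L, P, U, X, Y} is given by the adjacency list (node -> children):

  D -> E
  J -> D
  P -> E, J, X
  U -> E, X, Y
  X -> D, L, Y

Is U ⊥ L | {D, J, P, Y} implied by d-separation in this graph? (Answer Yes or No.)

We examine all 6 paths between U and L:
  1. U → Y ← X → L — Y:collider[open]; X:fork[open] ⇒ active
  2. U → E ← D ← J ← P → X → L — E:collider[blocks]; D:chain[blocks]; J:chain[blocks]; P:fork[blocks]; X:chain[open] ⇒ blocked
  3. U → E ← D ← X → L — E:collider[blocks]; D:chain[blocks]; X:fork[open] ⇒ blocked
  4. U → E ← P → J → D ← X → L — E:collider[blocks]; P:fork[blocks]; J:chain[blocks]; D:collider[open]; X:fork[open] ⇒ blocked
  5. U → E ← P → X → L — E:collider[blocks]; P:fork[blocks]; X:chain[open] ⇒ blocked
  6. U → X → L — X:chain[open] ⇒ active
At least one path is unblocked, so d-separation fails.

No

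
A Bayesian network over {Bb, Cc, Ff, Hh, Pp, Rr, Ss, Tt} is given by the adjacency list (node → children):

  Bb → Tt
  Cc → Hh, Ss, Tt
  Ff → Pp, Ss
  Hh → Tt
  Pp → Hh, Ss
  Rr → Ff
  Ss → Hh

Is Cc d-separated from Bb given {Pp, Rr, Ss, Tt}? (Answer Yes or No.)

5 paths connect Cc and Bb; each must be blocked for d-separation to hold:
Path 1: Cc → Ss ← Pp → Hh → Tt ← Bb
  Pp is a fork here and Pp is conditioned on, so the path is blocked at Pp.
Path 2: Cc → Ss → Hh → Tt ← Bb
  Ss is a chain here and Ss is conditioned on, so the path is blocked at Ss.
Path 3: Cc → Ss ← Ff → Pp → Hh → Tt ← Bb
  Pp is a chain here and Pp is conditioned on, so the path is blocked at Pp.
Path 4: Cc → Tt ← Bb
  Tt is a collider and Tt is conditioned on, which opens it — no node blocks this path, so it is active.
Path 5: Cc → Hh → Tt ← Bb
  Hh is a chain and Hh is not conditioned on; Tt is a collider and Tt is conditioned on, which opens it — no node blocks this path, so it is active.
At least one path is unblocked, so d-separation fails.

No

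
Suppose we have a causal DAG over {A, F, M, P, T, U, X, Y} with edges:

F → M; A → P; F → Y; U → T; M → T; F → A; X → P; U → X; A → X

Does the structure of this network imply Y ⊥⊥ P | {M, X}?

4 paths connect Y and P; each must be blocked for d-separation to hold:
  1. Y ← F → A → X → P — F:fork[open]; A:chain[open]; X:chain[blocks] ⇒ blocked
  2. Y ← F → A → P — F:fork[open]; A:chain[open] ⇒ active
  3. Y ← F → M → T ← U → X ← A → P — F:fork[open]; M:chain[blocks]; T:collider[blocks]; U:fork[open]; X:collider[open]; A:fork[open] ⇒ blocked
  4. Y ← F → M → T ← U → X → P — F:fork[open]; M:chain[blocks]; T:collider[blocks]; U:fork[open]; X:chain[blocks] ⇒ blocked
At least one path is unblocked, so d-separation fails.

No — Y and P are not d-separated given {M, X}.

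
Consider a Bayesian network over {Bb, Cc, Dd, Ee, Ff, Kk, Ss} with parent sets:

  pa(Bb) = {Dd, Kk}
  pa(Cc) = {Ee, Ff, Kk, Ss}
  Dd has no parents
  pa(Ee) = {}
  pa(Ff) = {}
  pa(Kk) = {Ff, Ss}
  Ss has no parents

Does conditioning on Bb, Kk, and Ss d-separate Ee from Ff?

We examine all 3 paths between Ee and Ff:
Path 1: Ee → Cc ← Kk ← Ff
  Cc is a collider here and neither Cc nor any of its descendants is conditioned on, so the collider stays closed — the path is blocked at Cc.
Path 2: Ee → Cc ← Ss → Kk ← Ff
  Cc is a collider here and neither Cc nor any of its descendants is conditioned on, so the collider stays closed — the path is blocked at Cc.
Path 3: Ee → Cc ← Ff
  Cc is a collider here and neither Cc nor any of its descendants is conditioned on, so the collider stays closed — the path is blocked at Cc.
All paths are blocked; Ee ⊥ Ff | {Bb, Kk, Ss} holds.

Yes — Ee and Ff are d-separated given {Bb, Kk, Ss}.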